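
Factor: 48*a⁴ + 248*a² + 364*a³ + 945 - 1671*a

Among the possible rational roots, a = 7/6 is a root, so (6*a - 7) is a factor; dividing leaves 8*a³ + 70*a² + 123*a - 135.
Then a = 3/4 is a root, giving the factor (4*a - 3) and quotient 2*a² + 19*a + 45.
The remaining quadratic factors as (a + 5)(2*a + 9).

(2*a + 9)*(4*a - 3)*(6*a - 7)*(a + 5)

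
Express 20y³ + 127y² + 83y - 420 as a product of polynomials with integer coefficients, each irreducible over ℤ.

Testing divisors of the constant over divisors of the leading coefficient, y = 7/5 is a root, so (5y - 7) divides it; the quotient is 4y² + 31y + 60.
The remaining quadratic factors as (y + 4)(4y + 15).

(4y + 15)(5y - 7)(y + 4)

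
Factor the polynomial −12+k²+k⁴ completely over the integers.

Substitute u = k² to get a quadratic in u, then factor.
k²+4 is irreducible over ℤ (sum of squares).
k²−3 is irreducible over ℤ (3 is not a perfect square).

(k²+4)*(k²−3)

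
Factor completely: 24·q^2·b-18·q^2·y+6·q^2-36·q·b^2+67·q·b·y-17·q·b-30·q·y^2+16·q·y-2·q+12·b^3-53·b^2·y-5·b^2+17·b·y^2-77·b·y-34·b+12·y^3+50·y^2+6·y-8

(3·q-3·b-y-4)·(2·q-b+4·y+2)·(4·b-3·y+1)

Group: 2·q·(12·q·b-9·q·y+3·q-12·b^2+5·b·y-19·b+3·y^2+11·y-4) + (-b+4·y+2)·(12·q·b-9·q·y+3·q-12·b^2+5·b·y-19·b+3·y^2+11·y-4); both groups contain (12·q·b-9·q·y+3·q-12·b^2+5·b·y-19·b+3·y^2+11·y-4), so (2·q-b+4·y+2) is a factor with cofactor 12·q·b-9·q·y+3·q-12·b^2+5·b·y-19·b+3·y^2+11·y-4.
The cofactor groups again: 12·q·b-9·q·y+3·q-12·b^2+5·b·y-19·b+3·y^2+11·y-4 = 4·b·(3·q-3·b-y-4) + (-3·y+1)·(3·q-3·b-y-4); both groups contain (3·q-3·b-y-4), giving (4·b-3·y+1)·(3·q-3·b-y-4).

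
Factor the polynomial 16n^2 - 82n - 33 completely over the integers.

(2n - 11)(8n + 3)

Need a pair with product 16·(-33) = -528 and sum -82: that's -88 and 6.
Split the middle term: 16n^2 - 88n + 6n - 33 = 8n(2n - 11) + 3(2n - 11).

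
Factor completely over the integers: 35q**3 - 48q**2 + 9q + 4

(5q + 1)(7q - 4)(q - 1)

Trying the rational-root candidates, q = -1/5 is a root, so (5q + 1) is a factor; dividing leaves 7q**2 - 11q + 4.
The remaining quadratic factors as (q - 1)(7q - 4).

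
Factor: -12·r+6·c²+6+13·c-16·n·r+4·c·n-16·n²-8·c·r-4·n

Group: 2·c·(3·c-4·n-4·r+2) + (4·n+3)·(3·c-4·n-4·r+2); both groups contain (3·c-4·n-4·r+2).

(2·c+4·n+3)·(3·c-4·n-4·r+2)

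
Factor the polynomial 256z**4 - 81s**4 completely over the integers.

(4z - 3s)(4z + 3s)(16z**2 + 9s**2)

Difference of squares twice: with A = 4z and B = 3s, A⁴ − B⁴ = (A² − B²)(A² + B²), and A² − B² factors again.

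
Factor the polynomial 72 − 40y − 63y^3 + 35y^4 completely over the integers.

(5y − 9)(7y^3 − 8)

Group as (35y^4 − 40y) + (−63y^3 + 72) = 5y(7y^3 − 8) − 9(7y^3 − 8).
Both groups share the factor (7y^3 − 8).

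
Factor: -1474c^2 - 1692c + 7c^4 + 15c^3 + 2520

(7c - 6)(c + 15)(c + 2)(c - 14)

Among the possible rational roots, c = 14 is a root, so (c - 14) divides it; the quotient is 7c^3 + 113c^2 + 108c - 180.
Next, c = -15 is a root, so (c + 15) divides it; the quotient is 7c^2 + 8c - 12.
The remaining quadratic factors as (7c - 6)(c + 2).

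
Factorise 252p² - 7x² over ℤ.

7(6p + x)(6p - x)

Every term has a factor of 7. Then 36p² - x² = (6p)² − (x)².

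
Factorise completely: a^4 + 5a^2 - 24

Substitute u = a^2 to get a quadratic in u, then factor.
a^2 - 3 is irreducible over ℤ (3 is not a perfect square).
a^2 + 8 is irreducible over ℤ (always positive, so no real roots).

(a^2 + 8)(a^2 - 3)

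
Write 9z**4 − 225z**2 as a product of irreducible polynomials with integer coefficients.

Every term has a factor of 9z**2. Then z**2 − 25 = (z)² − (5)².

9z**2(z + 5)(z − 5)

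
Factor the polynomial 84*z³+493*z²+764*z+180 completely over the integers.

Among the possible rational roots, z = −10/3 is a root, so (3*z+10) divides it; the quotient is 28*z²+71*z+18.
The remaining quadratic factors as (7*z+2)(4*z+9).

(3*z+10)*(4*z+9)*(7*z+2)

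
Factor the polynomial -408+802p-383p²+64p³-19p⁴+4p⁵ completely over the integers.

(4p-3)(p-2)(p-4)(p²+2p+17)

By the rational root theorem, p = 2 is a root, giving the factor (p-2) and quotient 4p⁴-11p³+42p²-299p+204.
Then p = 3/4 is a root, so (4p-3) divides it; the quotient is p³-2p²+9p-68.
Then p = 4 is a root, giving the factor (p-4) and quotient p²+2p+17.
The quadratic p²+2p+17 has discriminant -64 < 0 and is irreducible over ℤ.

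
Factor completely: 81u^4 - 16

(3u + 2)(3u - 2)(9u^2 + 4)

(3u)⁴ − (2)⁴ = ((3u)² − (2)²)((3u)² + (2)²); the first factor splits again, the second (9u^2 + 4) is irreducible.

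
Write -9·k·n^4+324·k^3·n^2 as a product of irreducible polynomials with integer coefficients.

9·k·n^2·(6·k+n)·(6·k-n)

Every term has a factor of 9·k·n^2. Then 36·k^2-n^2 = (6·k)² − (n)².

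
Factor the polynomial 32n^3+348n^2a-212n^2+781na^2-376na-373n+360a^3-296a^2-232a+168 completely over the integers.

(8n+5a-3)(n+8a-8)(4n+9a+7)

Group: 8n(4n^2+41na-25n+72a^2-16a-56) + (5a-3)(4n^2+41na-25n+72a^2-16a-56); both groups contain (4n^2+41na-25n+72a^2-16a-56), so (8n+5a-3) is a factor with cofactor 4n^2+41na-25n+72a^2-16a-56.
The cofactor groups again: 4n^2+41na-25n+72a^2-16a-56 = 4n(n+8a-8) + (9a+7)(n+8a-8); both groups contain (n+8a-8), giving (4n+9a+7)(n+8a-8).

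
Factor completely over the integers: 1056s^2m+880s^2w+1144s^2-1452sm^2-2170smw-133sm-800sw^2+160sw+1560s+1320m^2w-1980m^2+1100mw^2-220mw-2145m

Group: 8s(132sm+110sw+143s-120mw+180m-100w^2+20w+195) - 11m(132sm+110sw+143s-120mw+180m-100w^2+20w+195); both groups contain (132sm+110sw+143s-120mw+180m-100w^2+20w+195), so (8s-11m) is a factor with cofactor 132sm+110sw+143s-120mw+180m-100w^2+20w+195.
The cofactor groups again: 132sm+110sw+143s-120mw+180m-100w^2+20w+195 = 12m(11s-10w+15) + (10w+13)(11s-10w+15); both groups contain (11s-10w+15), giving (12m+10w+13)(11s-10w+15).

(8s-11m)(11s-10w+15)(12m+10w+13)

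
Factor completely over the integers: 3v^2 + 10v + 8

Need a pair with product 3·8 = 24 and sum 10: that's 4 and 6.
Split the middle term: 3v^2 + 4v + 6v + 8 = v(3v + 4) + 2(3v + 4).

(3v + 4)(v + 2)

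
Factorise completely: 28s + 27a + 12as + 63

(3a + 7)(4s + 9)

Group as (12as + 27a) + (28s + 63) = 3a(4s + 9) + 7(4s + 9).
Both groups share the factor (4s + 9).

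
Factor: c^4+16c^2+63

Substitute u = c^2 to get a quadratic in u, then factor.
c^2+7 is irreducible over ℤ (always positive, so no real roots).
c^2+9 is irreducible over ℤ (sum of squares).

(c^2+7)(c^2+9)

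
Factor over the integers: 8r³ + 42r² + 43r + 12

(2r + 1)(4r + 3)(r + 4)

Trying the rational-root candidates, r = -4 is a root, giving the factor (r + 4) and quotient 8r² + 10r + 3.
The remaining quadratic factors as (2r + 1)(4r + 3).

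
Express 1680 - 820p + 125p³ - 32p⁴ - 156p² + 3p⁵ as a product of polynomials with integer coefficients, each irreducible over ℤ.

Testing divisors of the constant over divisors of the leading coefficient, p = -7/3 is a root, giving the factor (3p + 7) and quotient p⁴ - 13p³ + 72p² - 220p + 240.
Next, p = 6 is a root, so (p - 6) divides it; the quotient is p³ - 7p² + 30p - 40.
Next, p = 2 is a root, giving the factor (p - 2) and quotient p² - 5p + 20.
The quadratic p² - 5p + 20 has discriminant -55 < 0 and is irreducible over ℤ.

(3p + 7)(p - 2)(p - 6)(p² - 5p + 20)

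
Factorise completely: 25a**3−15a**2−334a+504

(5a−14)(5a−9)(a+4)

Trying the rational-root candidates, a = 9/5 is a root, giving the factor (5a−9) and quotient 5a**2+6a−56.
The remaining quadratic factors as (a+4)(5a−14).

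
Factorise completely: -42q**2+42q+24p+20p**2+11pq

Group: 4p(5p-6q+6) + 7q(5p-6q+6); both groups contain (5p-6q+6).

(4p+7q)(5p-6q+6)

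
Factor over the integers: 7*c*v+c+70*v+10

Group as (7*c*v+c) + (70*v+10) = c*(7*v+1) + 10*(7*v+1).
Both groups share the factor (7*v+1).

(7*v+1)*(c+10)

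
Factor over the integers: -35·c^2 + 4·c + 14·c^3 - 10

(2·c - 5)·(7·c^2 + 2)

Group as (14·c^3 + 4·c) + (-35·c^2 - 10) = 2·c·(7·c^2 + 2) - 5·(7·c^2 + 2).
Both groups share the factor (7·c^2 + 2).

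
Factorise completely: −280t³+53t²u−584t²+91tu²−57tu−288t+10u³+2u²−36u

−(5t+2u+4)(7t−5u+9)(8t+u)

Group: 7t(−40t²−21tu−32t−2u²−4u) + (−5u+9)(−40t²−21tu−32t−2u²−4u); both groups contain (−40t²−21tu−32t−2u²−4u), so (7t−5u+9) is a factor with cofactor −40t²−21tu−32t−2u²−4u.
The cofactor groups again: −40t²−21tu−32t−2u²−4u = −8t(5t+2u+4) − u(5t+2u+4); both groups contain (5t+2u+4), giving −(8t+u)(5t+2u+4).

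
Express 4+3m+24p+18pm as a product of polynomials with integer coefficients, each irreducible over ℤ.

(3m+4)(6p+1)

Group as (18pm+24p) + (3m+4) = 6p(3m+4) + (3m+4).
Both groups share the factor (3m+4).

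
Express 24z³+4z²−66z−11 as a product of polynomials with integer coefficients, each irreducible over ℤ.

(6z+1)(4z²−11)

Group as (24z³−66z) + (4z²−11) = 6z(4z²−11) + (4z²−11).
Both groups share the factor (4z²−11).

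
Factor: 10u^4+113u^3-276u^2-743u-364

(2u-7)(5u+4)(u+1)(u+13)

By the rational root theorem, u = -1 is a root, so (u+1) is a factor; dividing leaves 10u^3+103u^2-379u-364.
Then u = -4/5 is a root, so (5u+4) divides it; the quotient is 2u^2+19u-91.
The remaining quadratic factors as (u+13)(2u-7).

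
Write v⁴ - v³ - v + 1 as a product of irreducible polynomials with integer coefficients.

Group as (v⁴ - v) + (-v³ + 1) = v(v³ - 1) - (v³ - 1).
Both groups share the factor (v³ - 1).

(v - 1)²(v² + v + 1)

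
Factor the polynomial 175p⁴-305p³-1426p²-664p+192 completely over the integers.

(5p+8)(5p-1)(7p+6)(p-4)

Testing divisors of the constant over divisors of the leading coefficient, p = 4 is a root, so (p-4) divides it; the quotient is 175p³+395p²+154p-48.
Continuing, p = -6/7 is a root, giving the factor (7p+6) and quotient 25p²+35p-8.
The remaining quadratic factors as (5p+8)(5p-1).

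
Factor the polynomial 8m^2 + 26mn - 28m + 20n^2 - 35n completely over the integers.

Group: 2m(4m + 5n) + (4n - 7)(4m + 5n); both groups contain (4m + 5n).

(2m + 4n - 7)(4m + 5n)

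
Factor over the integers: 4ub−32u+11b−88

(4u+11)(b−8)

Group as (4ub−32u) + (11b−88) = 4u(b−8) + 11(b−8).
Both groups share the factor (b−8).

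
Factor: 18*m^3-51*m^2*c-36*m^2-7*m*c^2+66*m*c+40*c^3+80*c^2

Group: 3*m*(6*m^2-m*c-12*m-5*c^2-10*c) - 8*c*(6*m^2-m*c-12*m-5*c^2-10*c); both groups contain (6*m^2-m*c-12*m-5*c^2-10*c), so (3*m-8*c) is a factor with cofactor 6*m^2-m*c-12*m-5*c^2-10*c.
The cofactor groups again: 6*m^2-m*c-12*m-5*c^2-10*c = m*(6*m+5*c) + (-c-2)*(6*m+5*c); both groups contain (6*m+5*c), giving (m-c-2)*(6*m+5*c).

(3*m-8*c)*(m-c-2)*(6*m+5*c)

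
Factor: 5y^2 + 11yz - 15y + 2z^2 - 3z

Group: 5y(y + 2z - 3) + z(y + 2z - 3); both groups contain (y + 2z - 3).

(5y + z)(y + 2z - 3)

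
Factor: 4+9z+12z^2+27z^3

Group as (27z^3+9z) + (12z^2+4) = 9z(3z^2+1) + 4(3z^2+1).
Both groups share the factor (3z^2+1).

(9z+4)(3z^2+1)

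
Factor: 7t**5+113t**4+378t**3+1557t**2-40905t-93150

(7t+15)(t+15)(t-6)(t**2+5t+69)

Testing divisors of the constant over divisors of the leading coefficient, t = -15/7 is a root, so (7t+15) divides it; the quotient is t**4+14t**3+24t**2+171t-6210.
Next, t = -15 is a root, giving the factor (t+15) and quotient t**3-t**2+39t-414.
Then t = 6 is a root, so (t-6) divides it; the quotient is t**2+5t+69.
The quadratic t**2+5t+69 has discriminant -251 < 0 and is irreducible over ℤ.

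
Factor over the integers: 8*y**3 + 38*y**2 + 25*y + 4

(2*y + 1)*(4*y + 1)*(y + 4)

Among the possible rational roots, y = -1/4 is a root, giving the factor (4*y + 1) and quotient 2*y**2 + 9*y + 4.
The remaining quadratic factors as (y + 4)(2*y + 1).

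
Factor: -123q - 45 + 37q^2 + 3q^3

(3q + 1)(q + 15)(q - 3)

Trying the rational-root candidates, q = -15 is a root, so (q + 15) divides it; the quotient is 3q^2 - 8q - 3.
The remaining quadratic factors as (3q + 1)(q - 3).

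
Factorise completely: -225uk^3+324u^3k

Every term has a factor of 9uk. Then 36u^2-25k^2 = (6u)² − (5k)².

9ku(6u-5k)(6u+5k)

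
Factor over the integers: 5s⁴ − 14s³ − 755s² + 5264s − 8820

(5s − 14)(s + 14)(s − 5)(s − 9)

Testing divisors of the constant over divisors of the leading coefficient, s = 5 is a root, giving the factor (s − 5) and quotient 5s³ + 11s² − 700s + 1764.
Then s = −14 is a root, so (s + 14) divides it; the quotient is 5s² − 59s + 126.
The remaining quadratic factors as (s − 9)(5s − 14).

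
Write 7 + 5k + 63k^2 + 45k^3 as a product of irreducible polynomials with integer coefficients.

Group as (45k^3 + 5k) + (63k^2 + 7) = 5k(9k^2 + 1) + 7(9k^2 + 1).
Both groups share the factor (9k^2 + 1).

(5k + 7)(9k^2 + 1)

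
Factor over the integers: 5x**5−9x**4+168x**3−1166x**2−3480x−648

Among the possible rational roots, x = −1/5 is a root, so (5x+1) divides it; the quotient is x**4−2x**3+34x**2−240x−648.
Then x = −2 is a root, so (x+2) is a factor; dividing leaves x**3−4x**2+42x−324.
Continuing, x = 6 is a root, so (x−6) divides it; the quotient is x**2+2x+54.
The quadratic x**2+2x+54 has discriminant −212 < 0 and is irreducible over ℤ.

(5x+1)(x+2)(x−6)(x**2+2x+54)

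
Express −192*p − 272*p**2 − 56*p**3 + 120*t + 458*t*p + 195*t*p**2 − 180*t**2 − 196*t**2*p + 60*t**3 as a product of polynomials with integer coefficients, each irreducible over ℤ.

(6*t − 7*p − 6)*(5*t − 8*p)*(2*t − p − 4)

Group: 5*t*(12*t**2 − 20*t*p − 36*t + 7*p**2 + 34*p + 24) − 8*p*(12*t**2 − 20*t*p − 36*t + 7*p**2 + 34*p + 24); both groups contain (12*t**2 − 20*t*p − 36*t + 7*p**2 + 34*p + 24), so (5*t − 8*p) is a factor with cofactor 12*t**2 − 20*t*p − 36*t + 7*p**2 + 34*p + 24.
The cofactor groups again: 12*t**2 − 20*t*p − 36*t + 7*p**2 + 34*p + 24 = 6*t*(2*t − p − 4) + (−7*p − 6)*(2*t − p − 4); both groups contain (2*t − p − 4), giving (6*t − 7*p − 6)*(2*t − p − 4).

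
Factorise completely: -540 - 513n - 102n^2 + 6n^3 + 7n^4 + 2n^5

(2n + 3)(n + 3)(n - 4)(n^2 + 3n + 15)

Testing divisors of the constant over divisors of the leading coefficient, n = -3/2 is a root, so (2n + 3) is a factor; dividing leaves n^4 + 2n^3 - 51n - 180.
Then n = 4 is a root, so (n - 4) is a factor; dividing leaves n^3 + 6n^2 + 24n + 45.
Continuing, n = -3 is a root, so (n + 3) is a factor; dividing leaves n^2 + 3n + 15.
The quadratic n^2 + 3n + 15 has discriminant -51 < 0 and is irreducible over ℤ.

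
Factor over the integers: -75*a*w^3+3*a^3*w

3*a*w*(a+5*w)*(a-5*w)

Factor out 3*a*w, leaving a^2-25*w^2, which is a difference of two squares.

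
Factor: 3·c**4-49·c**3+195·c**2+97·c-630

(3·c+5)·(c-2)·(c-7)·(c-9)

Testing divisors of the constant over divisors of the leading coefficient, c = 7 is a root, giving the factor (c-7) and quotient 3·c**3-28·c**2-c+90.
Continuing, c = 9 is a root, so (c-9) divides it; the quotient is 3·c**2-c-10.
The remaining quadratic factors as (c-2)(3·c+5).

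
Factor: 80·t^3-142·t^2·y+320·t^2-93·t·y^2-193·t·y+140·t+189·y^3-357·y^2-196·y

(2·t-3·y+7)·(5·t-7·y)·(8·t+9·y+4)

Group: 5·t·(16·t^2-6·t·y+64·t-27·y^2+51·y+28) - 7·y·(16·t^2-6·t·y+64·t-27·y^2+51·y+28); both groups contain (16·t^2-6·t·y+64·t-27·y^2+51·y+28), so (5·t-7·y) is a factor with cofactor 16·t^2-6·t·y+64·t-27·y^2+51·y+28.
The cofactor groups again: 16·t^2-6·t·y+64·t-27·y^2+51·y+28 = 8·t·(2·t-3·y+7) + (9·y+4)·(2·t-3·y+7); both groups contain (2·t-3·y+7), giving (8·t+9·y+4)·(2·t-3·y+7).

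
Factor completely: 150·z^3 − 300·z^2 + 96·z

Pull out the common factor 6·z, then factor the remaining trinomial.

6·z·(5·z − 2)·(5·z − 8)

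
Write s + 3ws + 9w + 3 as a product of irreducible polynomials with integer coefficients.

Group as (3ws + 9w) + (s + 3) = 3w(s + 3) + (s + 3).
Both groups share the factor (s + 3).

(3w + 1)(s + 3)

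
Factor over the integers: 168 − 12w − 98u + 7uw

(7u − 12)(w − 14)

Group as (7uw − 98u) + (−12w + 168) = 7u(w − 14) − 12(w − 14).
Both groups share the factor (w − 14).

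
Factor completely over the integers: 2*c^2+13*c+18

Need a pair with product 2·18 = 36 and sum 13: that's 9 and 4.
Split the middle term: 2*c^2+9*c + 4*c+18 = c*(2*c+9) + 2*(2*c+9).

(2*c+9)*(c+2)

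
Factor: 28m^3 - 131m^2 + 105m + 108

(4m - 9)(7m + 4)(m - 3)

By the rational root theorem, m = -4/7 is a root, so (7m + 4) is a factor; dividing leaves 4m^2 - 21m + 27.
The remaining quadratic factors as (m - 3)(4m - 9).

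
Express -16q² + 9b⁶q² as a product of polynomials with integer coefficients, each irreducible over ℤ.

q²(3b³ + 4)(3b³ - 4)

Pull out the common factor q², leaving 9b⁶ - 16.
Recognize a difference of squares with the parts 3b³ and 4.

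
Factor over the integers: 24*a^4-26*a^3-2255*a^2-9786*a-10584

(2*a+9)*(3*a+14)*(4*a+7)*(a-12)

Among the possible rational roots, a = -14/3 is a root, so (3*a+14) is a factor; dividing leaves 8*a^3-46*a^2-537*a-756.
Then a = -9/2 is a root, giving the factor (2*a+9) and quotient 4*a^2-41*a-84.
The remaining quadratic factors as (a-12)(4*a+7).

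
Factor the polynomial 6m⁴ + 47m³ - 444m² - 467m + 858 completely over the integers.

(6m + 11)(m + 13)(m - 1)(m - 6)

Trying the rational-root candidates, m = 6 is a root, giving the factor (m - 6) and quotient 6m³ + 83m² + 54m - 143.
Continuing, m = -13 is a root, so (m + 13) divides it; the quotient is 6m² + 5m - 11.
The remaining quadratic factors as (6m + 11)(m - 1).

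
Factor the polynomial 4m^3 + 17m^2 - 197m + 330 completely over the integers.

(4m - 11)(m + 10)(m - 3)

Among the possible rational roots, m = -10 is a root, so (m + 10) divides it; the quotient is 4m^2 - 23m + 33.
The remaining quadratic factors as (m - 3)(4m - 11).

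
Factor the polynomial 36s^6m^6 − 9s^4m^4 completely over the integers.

Pull out the common factor 9s^4m^4, leaving 4s^2m^2 − 1.
Recognize a difference of squares with the parts 2sm and 1.

9m^4s^4(2sm + 1)(2sm − 1)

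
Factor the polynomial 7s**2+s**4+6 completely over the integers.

Substitute u = s**2 to get a quadratic in u, then factor.
s**2+1 is irreducible over ℤ (sum of squares).
s**2+6 is irreducible over ℤ (always positive, so no real roots).

(s**2+1)(s**2+6)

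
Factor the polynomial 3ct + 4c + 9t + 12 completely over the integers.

Group as (3ct + 4c) + (9t + 12) = c(3t + 4) + 3(3t + 4).
Both groups share the factor (3t + 4).

(3t + 4)(c + 3)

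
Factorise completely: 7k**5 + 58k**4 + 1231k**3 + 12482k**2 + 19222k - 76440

(7k - 12)(k + 5)(k + 7)(k**2 - 2k + 182)

Testing divisors of the constant over divisors of the leading coefficient, k = 12/7 is a root, so (7k - 12) is a factor; dividing leaves k**4 + 10k**3 + 193k**2 + 2114k + 6370.
Continuing, k = -5 is a root, giving the factor (k + 5) and quotient k**3 + 5k**2 + 168k + 1274.
Continuing, k = -7 is a root, so (k + 7) is a factor; dividing leaves k**2 - 2k + 182.
The quadratic k**2 - 2k + 182 has discriminant -724 < 0 and is irreducible over ℤ.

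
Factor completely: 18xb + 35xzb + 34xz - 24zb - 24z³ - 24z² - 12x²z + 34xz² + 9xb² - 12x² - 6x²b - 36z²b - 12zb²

Group: 2x(-6xz - 3xb - 6x + 8z² + 4zb + 8z) + (-3z - 3b)(-6xz - 3xb - 6x + 8z² + 4zb + 8z); both groups contain (-6xz - 3xb - 6x + 8z² + 4zb + 8z), so (2x - 3z - 3b) is a factor with cofactor -6xz - 3xb - 6x + 8z² + 4zb + 8z.
The cofactor groups again: -6xz - 3xb - 6x + 8z² + 4zb + 8z = -3x(2z + b + 2) + 4z(2z + b + 2); both groups contain (2z + b + 2), giving -(3x - 4z)(2z + b + 2).

-(2x - 3z - 3b)(3x - 4z)(2z + b + 2)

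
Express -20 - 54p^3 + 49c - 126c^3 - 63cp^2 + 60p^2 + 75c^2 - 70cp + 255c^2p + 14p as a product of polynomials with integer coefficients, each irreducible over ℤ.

-(3c + p - 1)(6c - 9p - 5)(7c - 6p + 4)

Group: 7c(-18c^2 + 21cp + 21c + 9p^2 - 4p - 5) + (-6p + 4)(-18c^2 + 21cp + 21c + 9p^2 - 4p - 5); both groups contain (-18c^2 + 21cp + 21c + 9p^2 - 4p - 5), so (7c - 6p + 4) is a factor with cofactor -18c^2 + 21cp + 21c + 9p^2 - 4p - 5.
The cofactor groups again: -18c^2 + 21cp + 21c + 9p^2 - 4p - 5 = -3c(6c - 9p - 5) + (-p + 1)(6c - 9p - 5); both groups contain (6c - 9p - 5), giving -(3c + p - 1)(6c - 9p - 5).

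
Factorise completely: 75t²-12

3(5t+2)(5t-2)

Pull out the common factor 3; 25t²-4 is a difference of squares.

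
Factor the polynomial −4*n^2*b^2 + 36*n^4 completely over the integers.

Factor out 4*n^2, leaving 9*n^2 − b^2, which is a difference of two squares.

4*n^2*(3*n − b)*(3*n + b)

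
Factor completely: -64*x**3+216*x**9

Pull out the common factor 8*x**3, leaving 27*x**6-8.
Recognize a difference of cubes with the parts 3*x**2 and 2.

8*x**3*(3*x**2-2)*(9*x**4+6*x**2+4)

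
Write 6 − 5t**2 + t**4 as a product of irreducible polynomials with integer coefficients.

Substitute u = t**2 to get a quadratic in u, then factor.
t**2 − 2 is irreducible over ℤ (2 is not a perfect square).
t**2 − 3 is irreducible over ℤ (3 is not a perfect square).

(t**2 − 2)(t**2 − 3)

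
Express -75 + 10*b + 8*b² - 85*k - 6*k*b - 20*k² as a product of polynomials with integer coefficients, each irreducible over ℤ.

Group: -4*k*(5*k + 4*b + 15) + (2*b - 5)*(5*k + 4*b + 15); both groups contain (5*k + 4*b + 15).

-(4*k - 2*b + 5)*(5*k + 4*b + 15)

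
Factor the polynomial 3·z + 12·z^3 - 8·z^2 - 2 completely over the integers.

(3·z - 2)·(4·z^2 + 1)

Group as (12·z^3 + 3·z) + (-8·z^2 - 2) = 3·z·(4·z^2 + 1) - 2·(4·z^2 + 1).
Both groups share the factor (4·z^2 + 1).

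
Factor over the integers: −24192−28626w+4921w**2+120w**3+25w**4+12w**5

(3w−14)(4w+3)(w+9)(w**2−3w+64)

Trying the rational-root candidates, w = −9 is a root, giving the factor (w+9) and quotient 12w**4−83w**3+867w**2−2882w−2688.
Continuing, w = −3/4 is a root, giving the factor (4w+3) and quotient 3w**3−23w**2+234w−896.
Continuing, w = 14/3 is a root, giving the factor (3w−14) and quotient w**2−3w+64.
The quadratic w**2−3w+64 has discriminant −247 < 0 and is irreducible over ℤ.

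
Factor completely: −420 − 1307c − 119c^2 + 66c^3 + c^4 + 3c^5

(3c + 1)(c + 3)(c − 4)(c^2 + c + 35)

By the rational root theorem, c = −3 is a root, so (c + 3) is a factor; dividing leaves 3c^4 − 8c^3 + 90c^2 − 389c − 140.
Continuing, c = 4 is a root, so (c − 4) divides it; the quotient is 3c^3 + 4c^2 + 106c + 35.
Continuing, c = −1/3 is a root, so (3c + 1) divides it; the quotient is c^2 + c + 35.
The quadratic c^2 + c + 35 has discriminant −139 < 0 and is irreducible over ℤ.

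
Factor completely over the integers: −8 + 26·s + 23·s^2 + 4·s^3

Testing divisors of the constant over divisors of the leading coefficient, s = −4 is a root, giving the factor (s + 4) and quotient 4·s^2 + 7·s − 2.
The remaining quadratic factors as (s + 2)(4·s − 1).

(4·s − 1)·(s + 2)·(s + 4)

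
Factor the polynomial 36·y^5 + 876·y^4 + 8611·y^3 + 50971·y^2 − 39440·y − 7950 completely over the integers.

(6·y + 1)·(6·y − 5)·(y + 15)·(y^2 + 10·y + 106)

By the rational root theorem, y = −1/6 is a root, so (6·y + 1) divides it; the quotient is 6·y^4 + 145·y^3 + 1411·y^2 + 8260·y − 7950.
Next, y = 5/6 is a root, so (6·y − 5) is a factor; dividing leaves y^3 + 25·y^2 + 256·y + 1590.
Then y = −15 is a root, so (y + 15) divides it; the quotient is y^2 + 10·y + 106.
The quadratic y^2 + 10·y + 106 has discriminant −324 < 0 and is irreducible over ℤ.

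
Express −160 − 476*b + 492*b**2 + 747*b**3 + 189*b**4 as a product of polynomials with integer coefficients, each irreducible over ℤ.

Trying the rational-root candidates, b = −5/3 is a root, so (3*b + 5) divides it; the quotient is 63*b**3 + 144*b**2 − 76*b − 32.
Then b = −8/3 is a root, so (3*b + 8) is a factor; dividing leaves 21*b**2 − 8*b − 4.
The remaining quadratic factors as (7*b + 2)(3*b − 2).

(3*b + 5)*(3*b + 8)*(3*b − 2)*(7*b + 2)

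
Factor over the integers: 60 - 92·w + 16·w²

4·(4·w - 3)·(w - 5)

Pull out the common factor 4, then factor the remaining trinomial.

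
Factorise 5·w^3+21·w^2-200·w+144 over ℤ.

(5·w-4)·(w+9)·(w-4)

Trying the rational-root candidates, w = -9 is a root, so (w+9) divides it; the quotient is 5·w^2-24·w+16.
The remaining quadratic factors as (5·w-4)(w-4).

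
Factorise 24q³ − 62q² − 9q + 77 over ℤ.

Among the possible rational roots, q = −1 is a root, so (q + 1) divides it; the quotient is 24q² − 86q + 77.
The remaining quadratic factors as (6q − 11)(4q − 7).

(4q − 7)(6q − 11)(q + 1)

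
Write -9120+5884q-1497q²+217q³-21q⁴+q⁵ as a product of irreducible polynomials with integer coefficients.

(q-4)(q-5)(q-8)(q²-4q+57)

By the rational root theorem, q = 5 is a root, so (q-5) divides it; the quotient is q⁴-16q³+137q²-812q+1824.
Continuing, q = 4 is a root, so (q-4) divides it; the quotient is q³-12q²+89q-456.
Then q = 8 is a root, giving the factor (q-8) and quotient q²-4q+57.
The quadratic q²-4q+57 has discriminant -212 < 0 and is irreducible over ℤ.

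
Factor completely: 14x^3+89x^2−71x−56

Among the possible rational roots, x = −1/2 is a root, giving the factor (2x+1) and quotient 7x^2+41x−56.
The remaining quadratic factors as (x+7)(7x−8).

(2x+1)(7x−8)(x+7)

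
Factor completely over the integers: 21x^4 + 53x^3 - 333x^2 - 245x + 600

Testing divisors of the constant over divisors of the leading coefficient, x = 8/7 is a root, so (7x - 8) is a factor; dividing leaves 3x^3 + 11x^2 - 35x - 75.
Then x = -5/3 is a root, so (3x + 5) is a factor; dividing leaves x^2 + 2x - 15.
The remaining quadratic factors as (x - 3)(x + 5).

(3x + 5)(7x - 8)(x + 5)(x - 3)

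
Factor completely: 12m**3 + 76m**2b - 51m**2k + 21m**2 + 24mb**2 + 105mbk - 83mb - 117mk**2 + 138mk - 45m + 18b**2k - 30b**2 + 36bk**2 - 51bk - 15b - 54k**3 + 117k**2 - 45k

Group: 4m(3m**2 + 19mb - 15mk + 9m + 6b**2 + 12bk + 3b - 18k**2 + 9k) + (3k - 5)(3m**2 + 19mb - 15mk + 9m + 6b**2 + 12bk + 3b - 18k**2 + 9k); both groups contain (3m**2 + 19mb - 15mk + 9m + 6b**2 + 12bk + 3b - 18k**2 + 9k), so (4m + 3k - 5) is a factor with cofactor 3m**2 + 19mb - 15mk + 9m + 6b**2 + 12bk + 3b - 18k**2 + 9k.
The cofactor groups again: 3m**2 + 19mb - 15mk + 9m + 6b**2 + 12bk + 3b - 18k**2 + 9k = m(3m + b + 3k) + (6b - 6k + 3)(3m + b + 3k); both groups contain (3m + b + 3k), giving (m + 6b - 6k + 3)(3m + b + 3k).

(4m + 3k - 5)(m + 6b - 6k + 3)(3m + b + 3k)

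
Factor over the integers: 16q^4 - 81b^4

(2q - 3b)(2q + 3b)(4q^2 + 9b^2)

Difference of squares twice: with A = 2q and B = 3b, A⁴ − B⁴ = (A² − B²)(A² + B²), and A² − B² factors again.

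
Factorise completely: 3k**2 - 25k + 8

(3k - 1)(k - 8)

Need a pair with product 3·8 = 24 and sum -25: that's -24 and -1.
Split the middle term: 3k**2 - 24k - k + 8 = 3k(k - 8) - (k - 8).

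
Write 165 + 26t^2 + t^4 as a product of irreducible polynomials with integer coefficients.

(t^2 + 11)(t^2 + 15)

Substitute u = t^2 to get a quadratic in u, then factor.
t^2 + 11 is irreducible over ℤ (always positive, so no real roots).
t^2 + 15 is irreducible over ℤ (always positive, so no real roots).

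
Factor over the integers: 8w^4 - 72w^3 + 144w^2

Pull out the common factor 8w^2, then factor the remaining trinomial.

8w^2(w - 3)(w - 6)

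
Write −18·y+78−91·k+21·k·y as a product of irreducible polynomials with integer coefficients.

(3·y−13)·(7·k−6)

Group as (21·k·y−91·k) + (−18·y+78) = 7·k·(3·y−13) − 6·(3·y−13).
Both groups share the factor (3·y−13).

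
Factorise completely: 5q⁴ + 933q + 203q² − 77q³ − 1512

By the rational root theorem, q = 8 is a root, giving the factor (q − 8) and quotient 5q³ − 37q² − 93q + 189.
Continuing, q = 9 is a root, giving the factor (q − 9) and quotient 5q² + 8q − 21.
The remaining quadratic factors as (q + 3)(5q − 7).

(5q − 7)(q + 3)(q − 8)(q − 9)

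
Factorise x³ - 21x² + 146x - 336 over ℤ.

By the rational root theorem, x = 6 is a root, so (x - 6) divides it; the quotient is x² - 15x + 56.
The remaining quadratic factors as (x - 7)(x - 8).

(x - 6)(x - 7)(x - 8)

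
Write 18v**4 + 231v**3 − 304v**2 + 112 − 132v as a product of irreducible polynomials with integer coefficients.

Trying the rational-root candidates, v = −14 is a root, so (v + 14) is a factor; dividing leaves 18v**3 − 21v**2 − 10v + 8.
Next, v = −2/3 is a root, so (3v + 2) is a factor; dividing leaves 6v**2 − 11v + 4.
The remaining quadratic factors as (3v − 4)(2v − 1).

(2v − 1)(3v + 2)(3v − 4)(v + 14)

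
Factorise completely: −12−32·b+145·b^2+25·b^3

Trying the rational-root candidates, b = −6 is a root, so (b+6) divides it; the quotient is 25·b^2−5·b−2.
The remaining quadratic factors as (5·b+1)(5·b−2).

(5·b+1)·(5·b−2)·(b+6)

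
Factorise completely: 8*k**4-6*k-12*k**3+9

Group as (8*k**4-6*k) + (-12*k**3+9) = 2*k*(4*k**3-3) - 3*(4*k**3-3).
Both groups share the factor (4*k**3-3).

(2*k-3)*(4*k**3-3)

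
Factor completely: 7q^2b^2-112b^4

7b^2(q-4b)(q+4b)

Factor out 7b^2, leaving q^2-16b^2, which is a difference of two squares.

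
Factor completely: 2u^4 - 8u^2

Every term has a factor of 2u^2. Then u^2 - 4 = (u)² − (2)².

2u^2(u + 2)(u - 2)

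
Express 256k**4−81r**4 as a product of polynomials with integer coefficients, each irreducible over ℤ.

Difference of squares twice: with A = 4k and B = 3r, A⁴ − B⁴ = (A² − B²)(A² + B²), and A² − B² factors again.

(4k+3r)(4k−3r)(16k**2+9r**2)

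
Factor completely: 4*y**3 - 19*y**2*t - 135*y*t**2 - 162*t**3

(y - 9*t)*(y + 2*t)*(4*y + 9*t)

Group: y*(4*y**2 + 17*y*t + 18*t**2) - 9*t*(4*y**2 + 17*y*t + 18*t**2); both groups contain (4*y**2 + 17*y*t + 18*t**2), so (y - 9*t) is a factor with cofactor 4*y**2 + 17*y*t + 18*t**2.
The cofactor groups again: 4*y**2 + 17*y*t + 18*t**2 = y*(4*y + 9*t) + 2*t*(4*y + 9*t); both groups contain (4*y + 9*t), giving (y + 2*t)*(4*y + 9*t).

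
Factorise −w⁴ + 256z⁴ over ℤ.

(4z − w)(4z + w)(16z² + w²)

Write as (16z²)² − (w²)², then factor 16z² − w² once more.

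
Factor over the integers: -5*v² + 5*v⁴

5*v²*(v + 1)*(v - 1)

Pull out the common factor 5*v²; v² - 1 is a difference of squares.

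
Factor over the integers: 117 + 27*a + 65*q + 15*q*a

(3*a + 13)*(5*q + 9)

Group as (15*q*a + 65*q) + (27*a + 117) = 5*q*(3*a + 13) + 9*(3*a + 13).
Both groups share the factor (3*a + 13).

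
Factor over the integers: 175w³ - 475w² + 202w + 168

(5w + 2)(5w - 7)(7w - 12)

Testing divisors of the constant over divisors of the leading coefficient, w = -2/5 is a root, giving the factor (5w + 2) and quotient 35w² - 109w + 84.
The remaining quadratic factors as (7w - 12)(5w - 7).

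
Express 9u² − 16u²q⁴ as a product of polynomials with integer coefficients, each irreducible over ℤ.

Pull out the common factor u², leaving −16q⁴ + 9.
Recognize a difference of squares with the parts 3 and 4q².

−u²(4q² + 3)(4q² − 3)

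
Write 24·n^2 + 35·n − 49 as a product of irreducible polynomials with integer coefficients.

Need a pair with product 24·(−49) = −1176 and sum 35: that's −21 and 56.
Split the middle term: 24·n^2 − 21·n + 56·n − 49 = 3·n·(8·n − 7) + 7·(8·n − 7).

(3·n + 7)·(8·n − 7)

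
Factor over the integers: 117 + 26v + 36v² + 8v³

Group as (8v³ + 26v) + (36v² + 117) = 2v(4v² + 13) + 9(4v² + 13).
Both groups share the factor (4v² + 13).

(2v + 9)(4v² + 13)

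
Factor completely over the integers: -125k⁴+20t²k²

Pull out the common factor 5k²; 4t²-25k² is a difference of squares.

5k²(2t-5k)(2t+5k)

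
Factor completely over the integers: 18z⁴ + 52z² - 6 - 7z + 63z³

By the rational root theorem, z = -2 is a root, so (z + 2) is a factor; dividing leaves 18z³ + 27z² - 2z - 3.
Continuing, z = -3/2 is a root, so (2z + 3) is a factor; dividing leaves 9z² - 1.
The remaining quadratic factors as (3z - 1)(3z + 1).

(2z + 3)(3z + 1)(3z - 1)(z + 2)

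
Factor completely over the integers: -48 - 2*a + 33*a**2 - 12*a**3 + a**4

(a + 1)*(a - 2)*(a - 3)*(a - 8)

Trying the rational-root candidates, a = 2 is a root, so (a - 2) divides it; the quotient is a**3 - 10*a**2 + 13*a + 24.
Then a = 3 is a root, so (a - 3) is a factor; dividing leaves a**2 - 7*a - 8.
The remaining quadratic factors as (a - 8)(a + 1).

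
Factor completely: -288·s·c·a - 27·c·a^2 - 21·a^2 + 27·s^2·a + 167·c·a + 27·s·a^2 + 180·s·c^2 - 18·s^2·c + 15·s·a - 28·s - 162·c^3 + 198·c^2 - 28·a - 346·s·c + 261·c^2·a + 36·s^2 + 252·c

-(2·c - 3·a - 4)·(9·s - 9·c - 7)·(s - 9·c + a)

Group: 9·s·(-2·s·c + 3·s·a + 4·s + 18·c^2 - 29·c·a - 36·c + 3·a^2 + 4·a) + (-9·c - 7)·(-2·s·c + 3·s·a + 4·s + 18·c^2 - 29·c·a - 36·c + 3·a^2 + 4·a); both groups contain (-2·s·c + 3·s·a + 4·s + 18·c^2 - 29·c·a - 36·c + 3·a^2 + 4·a), so (9·s - 9·c - 7) is a factor with cofactor -2·s·c + 3·s·a + 4·s + 18·c^2 - 29·c·a - 36·c + 3·a^2 + 4·a.
The cofactor groups again: -2·s·c + 3·s·a + 4·s + 18·c^2 - 29·c·a - 36·c + 3·a^2 + 4·a = -s·(2·c - 3·a - 4) + (9·c - a)·(2·c - 3·a - 4); both groups contain (2·c - 3·a - 4), giving -(s - 9·c + a)·(2·c - 3·a - 4).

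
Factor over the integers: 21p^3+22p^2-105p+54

Among the possible rational roots, p = 9/7 is a root, so (7p-9) is a factor; dividing leaves 3p^2+7p-6.
The remaining quadratic factors as (p+3)(3p-2).

(3p-2)(7p-9)(p+3)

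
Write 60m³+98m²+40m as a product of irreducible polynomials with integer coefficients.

Pull out the common factor 2m, then factor the remaining trinomial.

2m(5m+4)(6m+5)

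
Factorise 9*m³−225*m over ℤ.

Every term has a factor of 9*m. Then m²−25 = (m)² − (5)².

9*m*(m+5)*(m−5)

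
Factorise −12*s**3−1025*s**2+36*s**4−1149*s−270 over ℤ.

(2*s+9)*(3*s+1)*(6*s+5)*(s−6)

By the rational root theorem, s = 6 is a root, so (s−6) is a factor; dividing leaves 36*s**3+204*s**2+199*s+45.
Continuing, s = −5/6 is a root, giving the factor (6*s+5) and quotient 6*s**2+29*s+9.
The remaining quadratic factors as (2*s+9)(3*s+1).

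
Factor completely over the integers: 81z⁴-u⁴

(3z-u)(3z+u)(9z²+u²)

Difference of squares twice: with A = 3z and B = u, A⁴ − B⁴ = (A² − B²)(A² + B²), and A² − B² factors again.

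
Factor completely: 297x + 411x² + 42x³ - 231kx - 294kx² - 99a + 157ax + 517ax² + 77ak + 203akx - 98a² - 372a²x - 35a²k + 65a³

Group: 13a(5a² - 29ax - 11a + 42x² + 33x) + (-7k + x + 9)(5a² - 29ax - 11a + 42x² + 33x); both groups contain (5a² - 29ax - 11a + 42x² + 33x), so (13a - 7k + x + 9) is a factor with cofactor 5a² - 29ax - 11a + 42x² + 33x.
The cofactor groups again: 5a² - 29ax - 11a + 42x² + 33x = 5a(a - 3x) + (-14x - 11)(a - 3x); both groups contain (a - 3x), giving (5a - 14x - 11)(a - 3x).

(13a - 7k + x + 9)(5a - 14x - 11)(a - 3x)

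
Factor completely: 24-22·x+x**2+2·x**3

Testing divisors of the constant over divisors of the leading coefficient, x = 3/2 is a root, giving the factor (2·x-3) and quotient x**2+2·x-8.
The remaining quadratic factors as (x-2)(x+4).

(2·x-3)·(x+4)·(x-2)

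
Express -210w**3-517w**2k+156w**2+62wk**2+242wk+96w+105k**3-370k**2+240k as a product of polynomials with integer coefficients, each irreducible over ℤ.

-(15w-7k+6)(7w+3k-8)(2w+5k)

Group: 2w(-105w**2+4wk+78w+21k**2-74k+48) + 5k(-105w**2+4wk+78w+21k**2-74k+48); both groups contain (-105w**2+4wk+78w+21k**2-74k+48), so (2w+5k) is a factor with cofactor -105w**2+4wk+78w+21k**2-74k+48.
The cofactor groups again: -105w**2+4wk+78w+21k**2-74k+48 = -7w(15w-7k+6) + (-3k+8)(15w-7k+6); both groups contain (15w-7k+6), giving -(7w+3k-8)(15w-7k+6).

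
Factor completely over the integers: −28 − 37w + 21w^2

Need a pair with product 21·(−28) = −588 and sum −37: that's 12 and −49.
Split the middle term: 21w^2 + 12w − 49w − 28 = 3w(7w + 4) − 7(7w + 4).

(3w − 7)(7w + 4)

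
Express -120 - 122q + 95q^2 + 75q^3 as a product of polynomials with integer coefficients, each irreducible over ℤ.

(3q + 5)(5q + 4)(5q - 6)

Among the possible rational roots, q = -5/3 is a root, giving the factor (3q + 5) and quotient 25q^2 - 10q - 24.
The remaining quadratic factors as (5q - 6)(5q + 4).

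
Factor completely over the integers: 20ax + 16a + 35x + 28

Group as (20ax + 16a) + (35x + 28) = 4a(5x + 4) + 7(5x + 4).
Both groups share the factor (5x + 4).

(4a + 7)(5x + 4)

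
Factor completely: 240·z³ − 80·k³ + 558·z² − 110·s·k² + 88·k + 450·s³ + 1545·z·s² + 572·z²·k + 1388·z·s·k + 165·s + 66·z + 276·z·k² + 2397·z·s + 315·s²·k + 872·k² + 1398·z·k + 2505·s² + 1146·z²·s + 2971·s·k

Group: 8·z·(30·z² + 87·z·s + 34·z·k + 66·z + 30·s² + s·k + 165·s − 8·k² + 88·k) + (15·s + 10·k + 1)·(30·z² + 87·z·s + 34·z·k + 66·z + 30·s² + s·k + 165·s − 8·k² + 88·k); both groups contain (30·z² + 87·z·s + 34·z·k + 66·z + 30·s² + s·k + 165·s − 8·k² + 88·k), so (8·z + 15·s + 10·k + 1) is a factor with cofactor 30·z² + 87·z·s + 34·z·k + 66·z + 30·s² + s·k + 165·s − 8·k² + 88·k.
The cofactor groups again: 30·z² + 87·z·s + 34·z·k + 66·z + 30·s² + s·k + 165·s − 8·k² + 88·k = 6·z·(5·z + 2·s − k + 11) + (15·s + 8·k)·(5·z + 2·s − k + 11); both groups contain (5·z + 2·s − k + 11), giving (6·z + 15·s + 8·k)·(5·z + 2·s − k + 11).

(5·z + 2·s − k + 11)·(8·z + 15·s + 10·k + 1)·(6·z + 15·s + 8·k)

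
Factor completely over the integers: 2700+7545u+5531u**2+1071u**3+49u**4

Testing divisors of the constant over divisors of the leading coefficient, u = -15 is a root, giving the factor (u+15) and quotient 49u**3+336u**2+491u+180.
Next, u = -5 is a root, so (u+5) divides it; the quotient is 49u**2+91u+36.
The remaining quadratic factors as (7u+4)(7u+9).

(7u+4)(7u+9)(u+15)(u+5)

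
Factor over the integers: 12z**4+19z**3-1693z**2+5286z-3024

Testing divisors of the constant over divisors of the leading coefficient, z = 9 is a root, giving the factor (z-9) and quotient 12z**3+127z**2-550z+336.
Next, z = 8/3 is a root, so (3z-8) divides it; the quotient is 4z**2+53z-42.
The remaining quadratic factors as (4z-3)(z+14).

(3z-8)(4z-3)(z+14)(z-9)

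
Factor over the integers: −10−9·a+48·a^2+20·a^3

(2·a+5)·(2·a−1)·(5·a+2)

Among the possible rational roots, a = −2/5 is a root, so (5·a+2) is a factor; dividing leaves 4·a^2+8·a−5.
The remaining quadratic factors as (2·a+5)(2·a−1).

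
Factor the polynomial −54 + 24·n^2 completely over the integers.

6·(2·n + 3)·(2·n − 3)

Factor out 6, leaving 4·n^2 − 9, which is a difference of two squares.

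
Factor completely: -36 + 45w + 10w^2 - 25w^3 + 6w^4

By the rational root theorem, w = 3 is a root, giving the factor (w - 3) and quotient 6w^3 - 7w^2 - 11w + 12.
Continuing, w = 3/2 is a root, giving the factor (2w - 3) and quotient 3w^2 + w - 4.
The remaining quadratic factors as (3w + 4)(w - 1).

(2w - 3)(3w + 4)(w - 1)(w - 3)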